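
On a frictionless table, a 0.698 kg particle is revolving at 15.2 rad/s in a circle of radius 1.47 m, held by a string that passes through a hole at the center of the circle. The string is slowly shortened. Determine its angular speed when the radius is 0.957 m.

No torque about the axis ⇒ m r₁² ω₁ = m r₂² ω₂.
ω₂ = ω₁ (r₁/r₂)² = (15.2)(1.47/0.957)² = 35.86 rad/s.

ω₂ ≈ 35.9 rad/s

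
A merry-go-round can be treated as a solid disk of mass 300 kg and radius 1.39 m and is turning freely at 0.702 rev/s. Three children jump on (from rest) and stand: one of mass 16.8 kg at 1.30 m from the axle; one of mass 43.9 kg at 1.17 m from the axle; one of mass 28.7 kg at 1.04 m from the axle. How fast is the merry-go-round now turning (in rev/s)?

The added mass arrives with no angular momentum about the axle, and any external torque about the axle is negligible, so the system's angular momentum is conserved.
I_p = ½(300)(1.39)² = 289.8 kg·m².
Added inertia Σmr² = (16.8)(1.30)² + (43.9)(1.17)² + (28.7)(1.04)² = 119.5 kg·m²; I_f = 289.8 + 119.5 = 409.3 kg·m².
ω_f = I_p ω_i / I_f = (289.8)(0.702) / 409.3 = 0.4970 rev/s.

ω_f ≈ 0.497 rev/s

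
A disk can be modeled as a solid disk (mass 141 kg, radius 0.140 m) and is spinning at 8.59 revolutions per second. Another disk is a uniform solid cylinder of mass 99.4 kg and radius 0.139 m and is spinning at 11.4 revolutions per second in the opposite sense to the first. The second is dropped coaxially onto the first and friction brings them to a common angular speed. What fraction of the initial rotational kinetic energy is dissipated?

fraction ≈ 0.998

No external torque acts about the common axis, so total angular momentum is conserved.
Moments of inertia: I_A = ½(141)(0.140)² = 1.382 kg·m²; I_B = ½(99.4)(0.139)² = 0.9603 kg·m².
Taking A's sense as positive: L = (1.382)(8.59) − (0.9603)(11.4) = 0.9228 kg·m²·rev/s.
Combined I = 1.382 + 0.9603 = 2.342 kg·m².
ω_f = L / I = 0.9228 / 2.342 = 0.3940 rev/s.
KE_i = ½ΣIω² = 4476 J; KE_f = ½(2.342)(2.476)² = 7.177 J.
Fraction dissipated = (KE_i − KE_f)/KE_i = 0.9984.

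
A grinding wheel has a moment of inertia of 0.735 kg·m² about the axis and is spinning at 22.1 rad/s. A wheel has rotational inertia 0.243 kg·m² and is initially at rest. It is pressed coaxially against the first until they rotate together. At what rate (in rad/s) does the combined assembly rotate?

The coupling torques are internal; angular momentum about the shared axis is conserved.
Taking A's sense as positive: L = (0.7350)(22.1) = 16.24 kg·m²·rad/s.
Combined I = 0.7350 + 0.2430 = 0.9780 kg·m².
ω_f = L / I = 16.24 / 0.9780 = 16.61 rad/s.

|ω_f| ≈ 16.6 rad/s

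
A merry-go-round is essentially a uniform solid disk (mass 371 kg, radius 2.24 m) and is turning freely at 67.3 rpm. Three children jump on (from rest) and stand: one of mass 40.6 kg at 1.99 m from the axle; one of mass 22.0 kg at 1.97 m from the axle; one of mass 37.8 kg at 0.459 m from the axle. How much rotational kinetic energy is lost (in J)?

energy lost ≈ 4960 J

No external torque acts about the axle; L_before = L_after.
I_p = ½(371)(2.24)² = 930.8 kg·m².
Added inertia Σmr² = (40.6)(1.99)² + (22.0)(1.97)² + (37.8)(0.459)² = 254.1 kg·m²; I_f = 930.8 + 254.1 = 1185 kg·m².
ω_f = I_p ω_i / I_f = (930.8)(67.3) / 1185 = 52.87 rpm.
KE_i = ½(930.8)(7.048 rad/s)² = 23120 J; KE_f = ½(1185)(5.536)² = 18160 J.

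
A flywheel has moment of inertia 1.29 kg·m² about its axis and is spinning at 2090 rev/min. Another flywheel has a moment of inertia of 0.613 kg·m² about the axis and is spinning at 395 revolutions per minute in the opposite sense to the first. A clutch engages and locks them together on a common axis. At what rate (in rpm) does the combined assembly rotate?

|ω_f| ≈ 1290 rpm

No external torque acts about the common axis, so total angular momentum is conserved.
Taking A's sense as positive: L = (1.290)(2090) − (0.6130)(395) = 2454 kg·m²·rpm.
Combined I = 1.290 + 0.6130 = 1.903 kg·m².
ω_f = L / I = 2454 / 1.903 = 1290 rpm.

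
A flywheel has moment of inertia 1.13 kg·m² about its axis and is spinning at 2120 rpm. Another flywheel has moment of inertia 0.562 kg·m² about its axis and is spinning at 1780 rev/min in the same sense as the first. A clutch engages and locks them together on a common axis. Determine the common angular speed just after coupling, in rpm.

|ω_f| ≈ 2010 rpm

No external torque acts about the common axis, so total angular momentum is conserved.
Taking A's sense as positive: L = (1.130)(2120) + (0.5620)(1780) = 3396 kg·m²·rpm.
Combined I = 1.130 + 0.5620 = 1.692 kg·m².
ω_f = L / I = 3396 / 1.692 = 2007 rpm.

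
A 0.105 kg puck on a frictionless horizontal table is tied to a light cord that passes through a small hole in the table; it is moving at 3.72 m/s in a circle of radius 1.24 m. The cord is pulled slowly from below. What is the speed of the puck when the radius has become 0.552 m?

The only horizontal force on the mass is along the cord (radial), so it exerts no torque about the hole and angular momentum m v r is conserved.
v₂ = v₁ r₁ / r₂ = (3.72)(1.24) / (0.552) = 8.357 m/s.

v₂ ≈ 8.36 m/s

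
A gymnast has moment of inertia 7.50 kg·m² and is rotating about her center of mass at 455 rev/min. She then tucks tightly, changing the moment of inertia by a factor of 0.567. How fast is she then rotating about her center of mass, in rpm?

ω₂ ≈ 802 rpm

Angular momentum about the spin axis is conserved since the torque about it is zero.
I₂ = 0.567 × 7.50 = 4.252 kg·m².
ω₂ = I₁ω₁ / I₂ = (7.500)(455 rpm) / (4.252) = 802.5 rpm.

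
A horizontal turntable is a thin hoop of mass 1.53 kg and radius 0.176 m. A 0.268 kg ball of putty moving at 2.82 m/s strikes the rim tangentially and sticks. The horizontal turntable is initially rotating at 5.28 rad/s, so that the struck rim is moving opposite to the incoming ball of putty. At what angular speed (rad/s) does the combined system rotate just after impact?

|ω_f| ≈ 2.10 rad/s

The axle reaction passes through the axle and exerts no torque about it; angular momentum about the axle is conserved through the impact.
I_p = (1.53)(0.176)² = 0.04739 kg·m². Taking the sense of the ball of putty's angular momentum as positive, L_{ball} = m v R = (0.268)(2.82)(0.176) = 0.1330 kg·m²/s.
L_i = −I_p ω_p + m v R = −(0.04739)(5.28) + 0.1330 = -0.1172 kg·m²/s.
After sticking, I_f = I_p + m R² = 0.04739 + (0.268)(0.176)² = 0.05569 kg·m².
ω_f = L_i / I_f = -0.1172 / 0.05569 = -2.105 rad/s.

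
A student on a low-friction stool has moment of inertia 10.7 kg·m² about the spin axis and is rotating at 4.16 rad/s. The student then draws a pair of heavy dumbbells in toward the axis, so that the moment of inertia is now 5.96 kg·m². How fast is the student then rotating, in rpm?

ω₂ ≈ 71.3 rpm

Angular momentum about the spin axis is conserved since the torque about it is zero.
ω₂ = I₁ω₁ / I₂ = (10.70)(4.16 rad/s) / (5.960) = 7.468 rad/s = 71.32 rpm.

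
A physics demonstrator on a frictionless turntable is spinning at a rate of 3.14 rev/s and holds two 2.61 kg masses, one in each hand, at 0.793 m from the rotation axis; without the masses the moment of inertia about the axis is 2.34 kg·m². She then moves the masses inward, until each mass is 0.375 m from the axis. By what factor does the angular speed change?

ω₂/ω₁ ≈ 1.83

Angular momentum about the spin axis is conserved since the torque about it is zero.
I₁ = 2.34 + 2(2.61)(0.793)² = 5.623 kg·m²; I₂ = 2.34 + 2(2.61)(0.375)² = 3.074 kg·m².
ω₂/ω₁ = I₁/I₂ = 5.623 / 3.074 = 1.829.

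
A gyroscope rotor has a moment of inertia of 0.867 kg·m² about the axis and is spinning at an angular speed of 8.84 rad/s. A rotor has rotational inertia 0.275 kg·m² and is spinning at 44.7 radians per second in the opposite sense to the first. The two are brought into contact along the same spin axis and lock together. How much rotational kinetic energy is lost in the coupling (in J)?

The coupling torques are internal; angular momentum about the shared axis is conserved.
Taking A's sense as positive: L = (0.8670)(8.84) − (0.2750)(44.7) = -4.628 kg·m²·rad/s.
Combined I = 0.8670 + 0.2750 = 1.142 kg·m².
ω_f = L / I = -4.628 / 1.142 = -4.053 rad/s.
KE_i = ½ΣIω² = 308.6 J; KE_f = ½(1.142)(4.053)² = 9.378 J.

ΔKE lost ≈ 299 J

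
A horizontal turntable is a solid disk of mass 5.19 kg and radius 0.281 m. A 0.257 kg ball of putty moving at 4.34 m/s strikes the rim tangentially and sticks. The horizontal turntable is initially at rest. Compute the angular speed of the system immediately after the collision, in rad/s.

|ω_f| ≈ 1.39 rad/s

The axle reaction passes through the axle and exerts no torque about it; angular momentum about the axle is conserved through the impact.
I_p = ½(5.19)(0.281)² = 0.2049 kg·m². Taking the sense of the ball of putty's angular momentum as positive, L_{ball} = m v R = (0.257)(4.34)(0.281) = 0.3134 kg·m²/s.
L_i = 0 + 0.3134 = 0.3134 kg·m²/s.
After sticking, I_f = I_p + m R² = 0.2049 + (0.257)(0.281)² = 0.2252 kg·m².
ω_f = L_i / I_f = 0.3134 / 0.2252 = 1.392 rad/s.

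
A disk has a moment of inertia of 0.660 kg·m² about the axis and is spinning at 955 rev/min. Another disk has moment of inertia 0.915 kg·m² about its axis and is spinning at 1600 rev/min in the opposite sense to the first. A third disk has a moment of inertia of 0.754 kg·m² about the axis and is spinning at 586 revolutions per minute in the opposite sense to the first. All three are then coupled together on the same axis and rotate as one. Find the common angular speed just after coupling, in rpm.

|ω_f| ≈ 548 rpm

No external torque acts about the common axis, so total angular momentum is conserved.
Taking A's sense as positive: L = (0.6600)(955) − (0.9150)(1600) − (0.7540)(586) = -1276 kg·m²·rpm.
Combined I = 0.6600 + 0.9150 + 0.7540 = 2.329 kg·m².
ω_f = L / I = -1276 / 2.329 = -547.7 rpm.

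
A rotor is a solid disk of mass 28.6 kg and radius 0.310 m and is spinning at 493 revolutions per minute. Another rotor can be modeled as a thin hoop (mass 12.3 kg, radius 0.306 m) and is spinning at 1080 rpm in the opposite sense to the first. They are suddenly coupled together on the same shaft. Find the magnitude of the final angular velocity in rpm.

|ω_f| ≈ 224 rpm

No external torque acts about the common axis, so total angular momentum is conserved.
Moments of inertia: I_A = ½(28.6)(0.310)² = 1.374 kg·m²; I_B = (12.3)(0.306)² = 1.152 kg·m².
Taking A's sense as positive: L = (1.374)(493) − (1.152)(1080) = -566.4 kg·m²·rpm.
Combined I = 1.374 + 1.152 = 2.526 kg·m².
ω_f = L / I = -566.4 / 2.526 = -224.2 rpm.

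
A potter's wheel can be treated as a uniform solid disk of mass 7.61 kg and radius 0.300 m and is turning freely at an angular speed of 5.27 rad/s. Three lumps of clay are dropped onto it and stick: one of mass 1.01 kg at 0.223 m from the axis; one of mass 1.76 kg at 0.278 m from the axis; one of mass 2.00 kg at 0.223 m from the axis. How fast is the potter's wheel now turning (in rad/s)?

No external torque acts about the axis; L_before = L_after.
I_p = ½(7.61)(0.300)² = 0.3424 kg·m².
Added inertia Σmr² = (1.01)(0.223)² + (1.76)(0.278)² + (2.00)(0.223)² = 0.2857 kg·m²; I_f = 0.3424 + 0.2857 = 0.6282 kg·m².
ω_f = I_p ω_i / I_f = (0.3424)(5.27) / 0.6282 = 2.873 rad/s.

ω_f ≈ 2.87 rad/s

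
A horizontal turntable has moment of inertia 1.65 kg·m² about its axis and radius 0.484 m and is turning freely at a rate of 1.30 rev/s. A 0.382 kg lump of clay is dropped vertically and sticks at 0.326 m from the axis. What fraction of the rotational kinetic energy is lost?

fraction ≈ 0.0240

No external torque acts about the axis; L_before = L_after.
Added inertia Σmr² = (0.382)(0.326)² = 0.04060 kg·m²; I_f = 1.650 + 0.04060 = 1.691 kg·m².
ω_f = I_p ω_i / I_f = (1.650)(1.30) / 1.691 = 1.269 rev/s.
KE_i = ½(1.650)(8.168 rad/s)² = 55.04 J; KE_f = ½(1.691)(7.972)² = 53.72 J.
Fraction lost = 0.02401.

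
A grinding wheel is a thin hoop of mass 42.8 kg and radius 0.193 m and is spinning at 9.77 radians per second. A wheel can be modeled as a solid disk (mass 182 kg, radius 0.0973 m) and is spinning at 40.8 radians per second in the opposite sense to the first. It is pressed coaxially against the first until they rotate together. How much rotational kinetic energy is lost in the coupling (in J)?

No external torque acts about the common axis, so total angular momentum is conserved.
Moments of inertia: I_A = (42.8)(0.193)² = 1.594 kg·m²; I_B = ½(182)(0.0973)² = 0.8615 kg·m².
Taking A's sense as positive: L = (1.594)(9.77) − (0.8615)(40.8) = -19.57 kg·m²·rad/s.
Combined I = 1.594 + 0.8615 = 2.456 kg·m².
ω_f = L / I = -19.57 / 2.456 = -7.971 rad/s.
KE_i = ½ΣIω² = 793.2 J; KE_f = ½(2.456)(7.971)² = 78.01 J.

ΔKE lost ≈ 715 J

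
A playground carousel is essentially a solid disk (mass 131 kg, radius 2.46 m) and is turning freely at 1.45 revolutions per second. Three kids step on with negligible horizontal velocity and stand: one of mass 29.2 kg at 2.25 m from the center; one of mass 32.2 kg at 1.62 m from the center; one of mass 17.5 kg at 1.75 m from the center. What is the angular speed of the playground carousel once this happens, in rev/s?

The added mass arrives with no angular momentum about the center, and any external torque about the center is negligible, so the system's angular momentum is conserved.
I_p = ½(131)(2.46)² = 396.4 kg·m².
Added inertia Σmr² = (29.2)(2.25)² + (32.2)(1.62)² + (17.5)(1.75)² = 285.9 kg·m²; I_f = 396.4 + 285.9 = 682.3 kg·m².
ω_f = I_p ω_i / I_f = (396.4)(1.45) / 682.3 = 0.8424 rev/s.

ω_f ≈ 0.842 rev/s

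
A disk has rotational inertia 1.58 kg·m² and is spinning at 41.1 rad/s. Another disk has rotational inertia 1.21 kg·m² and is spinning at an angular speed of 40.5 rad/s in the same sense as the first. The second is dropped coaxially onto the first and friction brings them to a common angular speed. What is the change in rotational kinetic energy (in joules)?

No external torque acts about the common axis, so total angular momentum is conserved.
Taking A's sense as positive: L = (1.580)(41.1) + (1.210)(40.5) = 113.9 kg·m²·rad/s.
Combined I = 1.580 + 1.210 = 2.790 kg·m².
ω_f = L / I = 113.9 / 2.790 = 40.84 rad/s.
KE_i = ½ΣIω² = 2327 J; KE_f = ½(2.790)(40.84)² = 2327 J.

ΔKE ≈ -0.123 J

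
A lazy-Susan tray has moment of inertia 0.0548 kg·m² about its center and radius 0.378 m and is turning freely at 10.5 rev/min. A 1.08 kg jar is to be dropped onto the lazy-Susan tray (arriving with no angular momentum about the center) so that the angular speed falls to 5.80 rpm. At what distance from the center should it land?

r ≈ 0.203 m

The added mass arrives with no angular momentum about the center, and any external torque about the center is negligible, so the system's angular momentum is conserved.
I_p ω_i = (I_p + m r²) ω_f ⇒ m r² = I_p(ω_i/ω_f − 1) = 0.05480(10.5/5.80 − 1) = 0.04441 kg·m².
r = √(0.04441/1.08) = 0.2028 m.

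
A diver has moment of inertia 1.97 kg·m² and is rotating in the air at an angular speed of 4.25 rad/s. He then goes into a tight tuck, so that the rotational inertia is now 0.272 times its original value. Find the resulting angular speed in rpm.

ω₂ ≈ 149 rpm

With no external torque about the axis, L is conserved: I₁ω₁ = I₂ω₂.
I₂ = 0.272 × 1.97 = 0.5358 kg·m².
ω₂ = I₁ω₁ / I₂ = (1.970)(4.25 rad/s) / (0.5358) = 15.63 rad/s = 149.2 rpm.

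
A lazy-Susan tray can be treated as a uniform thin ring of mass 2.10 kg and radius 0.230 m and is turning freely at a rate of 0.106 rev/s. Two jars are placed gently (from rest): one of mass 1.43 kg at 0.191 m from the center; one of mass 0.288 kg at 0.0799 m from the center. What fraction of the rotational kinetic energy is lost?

fraction ≈ 0.327

No external torque acts about the center; L_before = L_after.
I_p = (2.10)(0.230)² = 0.1111 kg·m².
Added inertia Σmr² = (1.43)(0.191)² + (0.288)(0.0799)² = 0.05401 kg·m²; I_f = 0.1111 + 0.05401 = 0.1651 kg·m².
ω_f = I_p ω_i / I_f = (0.1111)(0.106) / 0.1651 = 0.07133 rev/s.
KE_i = ½(0.1111)(0.6660 rad/s)² = 0.02464 J; KE_f = ½(0.1651)(0.4481)² = 0.01658 J.
Fraction lost = 0.3271.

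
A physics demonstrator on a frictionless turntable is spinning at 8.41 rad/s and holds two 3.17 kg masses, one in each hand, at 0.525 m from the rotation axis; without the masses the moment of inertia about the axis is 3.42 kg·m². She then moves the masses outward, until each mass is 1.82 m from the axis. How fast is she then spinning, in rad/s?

With no external torque about the axis, L is conserved: I₁ω₁ = I₂ω₂.
I₁ = 3.42 + 2(3.17)(0.525)² = 5.167 kg·m²; I₂ = 3.42 + 2(3.17)(1.82)² = 24.42 kg·m².
ω₂ = I₁ω₁ / I₂ = (5.167)(8.41 rad/s) / (24.42) = 1.780 rad/s.

ω₂ ≈ 1.78 rad/s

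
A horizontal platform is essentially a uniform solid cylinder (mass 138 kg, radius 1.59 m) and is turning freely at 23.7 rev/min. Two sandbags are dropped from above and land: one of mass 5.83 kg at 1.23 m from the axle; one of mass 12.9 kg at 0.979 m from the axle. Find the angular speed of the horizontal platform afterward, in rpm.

ω_f ≈ 21.1 rpm

The added mass arrives with no angular momentum about the axle, and any external torque about the axle is negligible, so the system's angular momentum is conserved.
I_p = ½(138)(1.59)² = 174.4 kg·m².
Added inertia Σmr² = (5.83)(1.23)² + (12.9)(0.979)² = 21.18 kg·m²; I_f = 174.4 + 21.18 = 195.6 kg·m².
ω_f = I_p ω_i / I_f = (174.4)(23.7) / 195.6 = 21.13 rpm.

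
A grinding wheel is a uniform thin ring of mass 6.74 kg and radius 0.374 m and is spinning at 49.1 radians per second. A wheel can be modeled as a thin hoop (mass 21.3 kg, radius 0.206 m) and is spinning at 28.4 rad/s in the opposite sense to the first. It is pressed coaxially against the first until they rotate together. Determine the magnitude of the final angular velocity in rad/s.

|ω_f| ≈ 11.2 rad/s

No external torque acts about the common axis, so total angular momentum is conserved.
Moments of inertia: I_A = (6.74)(0.374)² = 0.9428 kg·m²; I_B = (21.3)(0.206)² = 0.9039 kg·m².
Taking A's sense as positive: L = (0.9428)(49.1) − (0.9039)(28.4) = 20.62 kg·m²·rad/s.
Combined I = 0.9428 + 0.9039 = 1.847 kg·m².
ω_f = L / I = 20.62 / 1.847 = 11.17 rad/s.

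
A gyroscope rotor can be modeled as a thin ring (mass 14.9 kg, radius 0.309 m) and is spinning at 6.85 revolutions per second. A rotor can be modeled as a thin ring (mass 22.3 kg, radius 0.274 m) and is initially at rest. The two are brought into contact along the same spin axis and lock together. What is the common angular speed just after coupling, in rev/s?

No external torque acts about the common axis, so total angular momentum is conserved.
Moments of inertia: I_A = (14.9)(0.309)² = 1.423 kg·m²; I_B = (22.3)(0.274)² = 1.674 kg·m².
Taking A's sense as positive: L = (1.423)(6.85) = 9.745 kg·m²·rev/s.
Combined I = 1.423 + 1.674 = 3.097 kg·m².
ω_f = L / I = 9.745 / 3.097 = 3.147 rev/s.

|ω_f| ≈ 3.15 rev/s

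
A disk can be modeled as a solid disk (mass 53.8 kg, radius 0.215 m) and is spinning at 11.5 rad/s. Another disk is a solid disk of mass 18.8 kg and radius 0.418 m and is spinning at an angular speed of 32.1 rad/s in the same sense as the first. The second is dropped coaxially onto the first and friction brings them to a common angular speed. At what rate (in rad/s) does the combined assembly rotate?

|ω_f| ≈ 23.2 rad/s

The coupling torques are internal; angular momentum about the shared axis is conserved.
Moments of inertia: I_A = ½(53.8)(0.215)² = 1.243 kg·m²; I_B = ½(18.8)(0.418)² = 1.642 kg·m².
Taking A's sense as positive: L = (1.243)(11.5) + (1.642)(32.1) = 67.02 kg·m²·rad/s.
Combined I = 1.243 + 1.642 = 2.886 kg·m².
ω_f = L / I = 67.02 / 2.886 = 23.22 rad/s.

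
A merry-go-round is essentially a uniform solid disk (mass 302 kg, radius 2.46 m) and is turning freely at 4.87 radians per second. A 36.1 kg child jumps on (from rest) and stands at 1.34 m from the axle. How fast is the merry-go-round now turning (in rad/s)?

ω_f ≈ 4.55 rad/s

The added mass arrives with no angular momentum about the axle, and any external torque about the axle is negligible, so the system's angular momentum is conserved.
I_p = ½(302)(2.46)² = 913.8 kg·m².
Added inertia Σmr² = (36.1)(1.34)² = 64.82 kg·m²; I_f = 913.8 + 64.82 = 978.6 kg·m².
ω_f = I_p ω_i / I_f = (913.8)(4.87) / 978.6 = 4.547 rad/s.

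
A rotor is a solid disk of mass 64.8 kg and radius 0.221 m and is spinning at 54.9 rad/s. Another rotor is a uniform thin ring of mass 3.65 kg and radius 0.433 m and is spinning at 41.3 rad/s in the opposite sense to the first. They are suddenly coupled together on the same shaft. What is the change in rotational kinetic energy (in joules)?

No external torque acts about the common axis, so total angular momentum is conserved.
Moments of inertia: I_A = ½(64.8)(0.221)² = 1.582 kg·m²; I_B = (3.65)(0.433)² = 0.6843 kg·m².
Taking A's sense as positive: L = (1.582)(54.9) − (0.6843)(41.3) = 58.61 kg·m²·rad/s.
Combined I = 1.582 + 0.6843 = 2.267 kg·m².
ω_f = L / I = 58.61 / 2.267 = 25.86 rad/s.
KE_i = ½ΣIω² = 2968 J; KE_f = ½(2.267)(25.86)² = 757.8 J.

ΔKE ≈ -2210 J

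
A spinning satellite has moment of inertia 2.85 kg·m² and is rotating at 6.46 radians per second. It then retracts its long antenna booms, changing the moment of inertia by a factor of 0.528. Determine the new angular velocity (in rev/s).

No external torque acts about the spin axis, so angular momentum is conserved.
I₂ = 0.528 × 2.85 = 1.505 kg·m².
ω₂ = I₁ω₁ / I₂ = (2.850)(6.46 rad/s) / (1.505) = 12.23 rad/s = 1.947 rev/s.

ω₂ ≈ 1.95 rev/s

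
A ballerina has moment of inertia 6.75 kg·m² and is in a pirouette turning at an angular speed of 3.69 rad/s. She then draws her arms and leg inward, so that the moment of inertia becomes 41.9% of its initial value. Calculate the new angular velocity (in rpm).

With no external torque about the axis, L is conserved: I₁ω₁ = I₂ω₂.
I₂ = 0.419 × 6.75 = 2.828 kg·m².
ω₂ = I₁ω₁ / I₂ = (6.750)(3.69 rad/s) / (2.828) = 8.807 rad/s = 84.10 rpm.

ω₂ ≈ 84.1 rpm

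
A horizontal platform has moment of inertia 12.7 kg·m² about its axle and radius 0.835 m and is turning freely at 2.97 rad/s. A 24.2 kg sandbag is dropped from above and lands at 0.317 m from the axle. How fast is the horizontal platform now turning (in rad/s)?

ω_f ≈ 2.49 rad/s

No external torque acts about the axle; L_before = L_after.
Added inertia Σmr² = (24.2)(0.317)² = 2.432 kg·m²; I_f = 12.70 + 2.432 = 15.13 kg·m².
ω_f = I_p ω_i / I_f = (12.70)(2.97) / 15.13 = 2.493 rad/s.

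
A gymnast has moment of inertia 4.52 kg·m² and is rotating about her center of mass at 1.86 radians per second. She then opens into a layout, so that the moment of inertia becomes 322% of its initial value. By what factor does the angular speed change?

With no external torque about the axis, L is conserved: I₁ω₁ = I₂ω₂.
I₂ = 3.22 × 4.52 = 14.55 kg·m².
ω₂/ω₁ = I₁/I₂ = 4.520 / 14.55 = 0.3106.

ω₂/ω₁ ≈ 0.311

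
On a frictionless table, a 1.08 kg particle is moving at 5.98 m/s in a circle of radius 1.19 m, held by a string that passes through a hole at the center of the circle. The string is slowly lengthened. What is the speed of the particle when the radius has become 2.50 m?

Central (radial) force ⇒ zero torque about the center ⇒ m v r is constant.
v₂ = v₁ r₁ / r₂ = (5.98)(1.19) / (2.50) = 2.846 m/s.

v₂ ≈ 2.85 m/s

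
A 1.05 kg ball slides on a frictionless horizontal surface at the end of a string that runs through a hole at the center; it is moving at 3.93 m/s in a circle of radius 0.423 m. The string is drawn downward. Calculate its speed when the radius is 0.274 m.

v₂ ≈ 6.07 m/s

Central (radial) force ⇒ zero torque about the center ⇒ m v r is constant.
v₂ = v₁ r₁ / r₂ = (3.93)(0.423) / (0.274) = 6.067 m/s.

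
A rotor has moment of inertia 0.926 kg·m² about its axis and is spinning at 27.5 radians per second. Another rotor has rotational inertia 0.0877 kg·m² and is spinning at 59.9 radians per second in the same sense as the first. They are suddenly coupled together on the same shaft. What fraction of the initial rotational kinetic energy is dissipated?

The coupling torques are internal; angular momentum about the shared axis is conserved.
Taking A's sense as positive: L = (0.9260)(27.5) + (0.08770)(59.9) = 30.72 kg·m²·rad/s.
Combined I = 0.9260 + 0.08770 = 1.014 kg·m².
ω_f = L / I = 30.72 / 1.014 = 30.30 rad/s.
KE_i = ½ΣIω² = 507.5 J; KE_f = ½(1.014)(30.30)² = 465.4 J.
Fraction dissipated = (KE_i − KE_f)/KE_i = 0.08286.

fraction ≈ 0.0829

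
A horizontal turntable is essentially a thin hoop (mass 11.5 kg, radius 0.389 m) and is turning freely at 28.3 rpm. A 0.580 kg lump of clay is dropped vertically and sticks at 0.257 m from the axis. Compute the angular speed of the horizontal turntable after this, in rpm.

The added mass arrives with no angular momentum about the axis, and any external torque about the axis is negligible, so the system's angular momentum is conserved.
I_p = (11.5)(0.389)² = 1.740 kg·m².
Added inertia Σmr² = (0.580)(0.257)² = 0.03831 kg·m²; I_f = 1.740 + 0.03831 = 1.778 kg·m².
ω_f = I_p ω_i / I_f = (1.740)(28.3) / 1.778 = 27.69 rpm.

ω_f ≈ 27.7 rpm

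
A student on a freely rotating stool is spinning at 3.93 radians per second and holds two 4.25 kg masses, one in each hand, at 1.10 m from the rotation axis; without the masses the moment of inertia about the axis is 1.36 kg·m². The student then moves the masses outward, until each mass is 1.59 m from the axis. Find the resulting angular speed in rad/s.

No external torque acts about the spin axis, so angular momentum is conserved.
I₁ = 1.36 + 2(4.25)(1.10)² = 11.65 kg·m²; I₂ = 1.36 + 2(4.25)(1.59)² = 22.85 kg·m².
ω₂ = I₁ω₁ / I₂ = (11.65)(3.93 rad/s) / (22.85) = 2.003 rad/s.

ω₂ ≈ 2.00 rad/s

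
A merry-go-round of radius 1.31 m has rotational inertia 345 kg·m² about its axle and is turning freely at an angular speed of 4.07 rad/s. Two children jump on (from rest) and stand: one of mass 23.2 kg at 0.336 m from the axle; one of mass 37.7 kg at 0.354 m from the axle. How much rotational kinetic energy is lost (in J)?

The added mass arrives with no angular momentum about the axle, and any external torque about the axle is negligible, so the system's angular momentum is conserved.
Added inertia Σmr² = (23.2)(0.336)² + (37.7)(0.354)² = 7.344 kg·m²; I_f = 345.0 + 7.344 = 352.3 kg·m².
ω_f = I_p ω_i / I_f = (345.0)(4.07) / 352.3 = 3.985 rad/s.
KE_i = ½(345.0)(4.070 rad/s)² = 2857 J; KE_f = ½(352.3)(3.985)² = 2798 J.

energy lost ≈ 59.6 J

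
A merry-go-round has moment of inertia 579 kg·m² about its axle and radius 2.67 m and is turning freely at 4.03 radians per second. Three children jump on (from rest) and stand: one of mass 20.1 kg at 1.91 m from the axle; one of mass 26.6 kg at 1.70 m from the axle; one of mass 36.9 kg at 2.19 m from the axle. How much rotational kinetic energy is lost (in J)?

energy lost ≈ 1700 J

No external torque acts about the axle; L_before = L_after.
Added inertia Σmr² = (20.1)(1.91)² + (26.6)(1.70)² + (36.9)(2.19)² = 327.2 kg·m²; I_f = 579.0 + 327.2 = 906.2 kg·m².
ω_f = I_p ω_i / I_f = (579.0)(4.03) / 906.2 = 2.575 rad/s.
KE_i = ½(579.0)(4.030 rad/s)² = 4702 J; KE_f = ½(906.2)(2.575)² = 3004 J.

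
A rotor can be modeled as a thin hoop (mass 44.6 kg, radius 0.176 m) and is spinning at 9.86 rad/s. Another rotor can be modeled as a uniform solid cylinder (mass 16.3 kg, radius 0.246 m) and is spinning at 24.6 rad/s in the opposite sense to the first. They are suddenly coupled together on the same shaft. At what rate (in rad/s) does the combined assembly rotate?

The coupling torques are internal; angular momentum about the shared axis is conserved.
Moments of inertia: I_A = (44.6)(0.176)² = 1.382 kg·m²; I_B = ½(16.3)(0.246)² = 0.4932 kg·m².
Taking A's sense as positive: L = (1.382)(9.86) − (0.4932)(24.6) = 1.489 kg·m²·rad/s.
Combined I = 1.382 + 0.4932 = 1.875 kg·m².
ω_f = L / I = 1.489 / 1.875 = 0.7943 rad/s.

|ω_f| ≈ 0.794 rad/s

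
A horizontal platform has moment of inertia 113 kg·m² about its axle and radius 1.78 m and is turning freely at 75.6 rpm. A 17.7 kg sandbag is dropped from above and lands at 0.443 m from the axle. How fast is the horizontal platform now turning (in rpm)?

The added mass arrives with no angular momentum about the axle, and any external torque about the axle is negligible, so the system's angular momentum is conserved.
Added inertia Σmr² = (17.7)(0.443)² = 3.474 kg·m²; I_f = 113.0 + 3.474 = 116.5 kg·m².
ω_f = I_p ω_i / I_f = (113.0)(75.6) / 116.5 = 73.35 rpm.

ω_f ≈ 73.3 rpm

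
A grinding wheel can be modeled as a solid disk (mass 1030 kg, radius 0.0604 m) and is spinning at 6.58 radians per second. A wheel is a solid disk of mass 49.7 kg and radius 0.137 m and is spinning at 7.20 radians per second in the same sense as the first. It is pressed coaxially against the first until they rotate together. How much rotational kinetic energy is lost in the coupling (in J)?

No external torque acts about the common axis, so total angular momentum is conserved.
Moments of inertia: I_A = ½(1030)(0.0604)² = 1.879 kg·m²; I_B = ½(49.7)(0.137)² = 0.4664 kg·m².
Taking A's sense as positive: L = (1.879)(6.58) + (0.4664)(7.20) = 15.72 kg·m²·rad/s.
Combined I = 1.879 + 0.4664 = 2.345 kg·m².
ω_f = L / I = 15.72 / 2.345 = 6.703 rad/s.
KE_i = ½ΣIω² = 52.76 J; KE_f = ½(2.345)(6.703)² = 52.69 J.

ΔKE lost ≈ 0.0718 J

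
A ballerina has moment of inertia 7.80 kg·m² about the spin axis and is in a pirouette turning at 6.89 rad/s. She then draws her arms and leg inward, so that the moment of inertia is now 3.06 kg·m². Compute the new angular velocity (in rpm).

No external torque acts about the spin axis, so angular momentum is conserved.
ω₂ = I₁ω₁ / I₂ = (7.800)(6.89 rad/s) / (3.060) = 17.56 rad/s = 167.7 rpm.

ω₂ ≈ 168 rpm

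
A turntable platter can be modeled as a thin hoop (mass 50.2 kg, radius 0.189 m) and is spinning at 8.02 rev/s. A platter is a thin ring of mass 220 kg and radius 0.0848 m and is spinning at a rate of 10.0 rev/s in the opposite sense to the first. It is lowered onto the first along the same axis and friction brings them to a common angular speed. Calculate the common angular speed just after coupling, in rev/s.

The coupling torques are internal; angular momentum about the shared axis is conserved.
Moments of inertia: I_A = (50.2)(0.189)² = 1.793 kg·m²; I_B = (220)(0.0848)² = 1.582 kg·m².
Taking A's sense as positive: L = (1.793)(8.02) − (1.582)(10.0) = -1.439 kg·m²·rev/s.
Combined I = 1.793 + 1.582 = 3.375 kg·m².
ω_f = L / I = -1.439 / 3.375 = -0.4263 rev/s.

|ω_f| ≈ 0.426 rev/s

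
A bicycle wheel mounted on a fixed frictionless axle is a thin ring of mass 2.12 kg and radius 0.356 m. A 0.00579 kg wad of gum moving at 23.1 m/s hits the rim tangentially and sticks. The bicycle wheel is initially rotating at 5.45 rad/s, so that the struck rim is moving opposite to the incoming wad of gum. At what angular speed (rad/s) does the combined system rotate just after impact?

The axle reaction passes through the axle and exerts no torque about it; angular momentum about the axle is conserved through the impact.
I_p = (2.12)(0.356)² = 0.2687 kg·m². Taking the sense of the wad of gum's angular momentum as positive, L_{wad} = m v R = (0.00579)(23.1)(0.356) = 0.04761 kg·m²/s.
L_i = −I_p ω_p + m v R = −(0.2687)(5.45) + 0.04761 = -1.417 kg·m²/s.
After sticking, I_f = I_p + m R² = 0.2687 + (0.00579)(0.356)² = 0.2694 kg·m².
ω_f = L_i / I_f = -1.417 / 0.2694 = -5.258 rad/s.

|ω_f| ≈ 5.26 rad/s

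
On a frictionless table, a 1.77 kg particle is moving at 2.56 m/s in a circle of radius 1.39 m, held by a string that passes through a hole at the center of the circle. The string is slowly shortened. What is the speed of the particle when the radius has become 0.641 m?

v₂ ≈ 5.55 m/s

The only horizontal force on the mass is along the cord (radial), so it exerts no torque about the hole and angular momentum m v r is conserved.
v₂ = v₁ r₁ / r₂ = (2.56)(1.39) / (0.641) = 5.551 m/s.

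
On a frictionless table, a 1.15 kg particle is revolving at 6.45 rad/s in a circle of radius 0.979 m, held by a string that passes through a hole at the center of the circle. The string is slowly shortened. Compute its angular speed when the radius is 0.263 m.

No torque about the axis ⇒ m r₁² ω₁ = m r₂² ω₂.
ω₂ = ω₁ (r₁/r₂)² = (6.45)(0.979/0.263)² = 89.37 rad/s.

ω₂ ≈ 89.4 rad/s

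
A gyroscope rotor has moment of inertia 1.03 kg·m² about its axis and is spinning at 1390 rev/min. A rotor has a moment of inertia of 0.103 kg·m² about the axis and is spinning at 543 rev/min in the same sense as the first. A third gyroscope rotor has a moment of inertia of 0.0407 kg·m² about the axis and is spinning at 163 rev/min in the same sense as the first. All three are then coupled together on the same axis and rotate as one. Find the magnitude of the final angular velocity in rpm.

|ω_f| ≈ 1270 rpm

No external torque acts about the common axis, so total angular momentum is conserved.
Taking A's sense as positive: L = (1.030)(1390) + (0.1030)(543) + (0.04070)(163) = 1494 kg·m²·rpm.
Combined I = 1.030 + 0.1030 + 0.04070 = 1.174 kg·m².
ω_f = L / I = 1494 / 1.174 = 1273 rpm.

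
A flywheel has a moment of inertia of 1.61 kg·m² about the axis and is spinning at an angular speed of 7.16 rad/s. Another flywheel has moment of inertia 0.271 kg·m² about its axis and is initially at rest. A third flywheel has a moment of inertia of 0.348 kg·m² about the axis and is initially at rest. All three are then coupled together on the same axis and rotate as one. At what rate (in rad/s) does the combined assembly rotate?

|ω_f| ≈ 5.17 rad/s

No external torque acts about the common axis, so total angular momentum is conserved.
Taking A's sense as positive: L = (1.610)(7.16) = 11.53 kg·m²·rad/s.
Combined I = 1.610 + 0.2710 + 0.3480 = 2.229 kg·m².
ω_f = L / I = 11.53 / 2.229 = 5.172 rad/s.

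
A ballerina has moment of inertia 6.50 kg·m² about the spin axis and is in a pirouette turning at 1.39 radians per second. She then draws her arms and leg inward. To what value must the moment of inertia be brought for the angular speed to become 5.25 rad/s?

Angular momentum about the spin axis is conserved since the torque about it is zero.
I₂ = I₁ω₁ / ω₂ = (6.50)(1.39) / (5.25) = 1.721 kg·m².

I₂ ≈ 1.72 kg·m²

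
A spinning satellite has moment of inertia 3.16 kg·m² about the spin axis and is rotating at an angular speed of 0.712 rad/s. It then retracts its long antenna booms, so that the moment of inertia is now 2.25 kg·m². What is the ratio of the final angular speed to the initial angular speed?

Angular momentum about the spin axis is conserved since the torque about it is zero.
ω₂/ω₁ = I₁/I₂ = 3.160 / 2.250 = 1.404.

ω₂/ω₁ ≈ 1.40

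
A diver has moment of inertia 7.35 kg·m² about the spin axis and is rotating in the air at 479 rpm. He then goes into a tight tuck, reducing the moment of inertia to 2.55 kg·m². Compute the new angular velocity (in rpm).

Angular momentum about the spin axis is conserved since the torque about it is zero.
ω₂ = I₁ω₁ / I₂ = (7.350)(479 rpm) / (2.550) = 1381 rpm.

ω₂ ≈ 1380 rpm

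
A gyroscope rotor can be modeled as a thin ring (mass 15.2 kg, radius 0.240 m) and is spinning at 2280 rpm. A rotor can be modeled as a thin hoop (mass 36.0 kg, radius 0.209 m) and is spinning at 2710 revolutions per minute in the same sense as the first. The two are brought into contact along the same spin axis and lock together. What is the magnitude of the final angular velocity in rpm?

|ω_f| ≈ 2560 rpm

The coupling torques are internal; angular momentum about the shared axis is conserved.
Moments of inertia: I_A = (15.2)(0.240)² = 0.8755 kg·m²; I_B = (36.0)(0.209)² = 1.573 kg·m².
Taking A's sense as positive: L = (0.8755)(2280) + (1.573)(2710) = 6258 kg·m²·rpm.
Combined I = 0.8755 + 1.573 = 2.448 kg·m².
ω_f = L / I = 6258 / 2.448 = 2556 rpm.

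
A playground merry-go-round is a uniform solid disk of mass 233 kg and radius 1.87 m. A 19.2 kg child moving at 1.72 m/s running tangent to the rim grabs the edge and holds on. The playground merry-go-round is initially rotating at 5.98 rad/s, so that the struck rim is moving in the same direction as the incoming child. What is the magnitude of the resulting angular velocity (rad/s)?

|ω_f| ≈ 5.26 rad/s

The axle reaction passes through the axle and exerts no torque about it; angular momentum about the axle is conserved through the impact.
I_p = ½(233)(1.87)² = 407.4 kg·m². Taking the sense of the child's angular momentum as positive, L_{child} = m v R = (19.2)(1.72)(1.87) = 61.75 kg·m²/s.
L_i = +I_p ω_p + m v R = +(407.4)(5.98) + 61.75 = 2498 kg·m²/s.
After sticking, I_f = I_p + m R² = 407.4 + (19.2)(1.87)² = 474.5 kg·m².
ω_f = L_i / I_f = 2498 / 474.5 = 5.264 rad/s.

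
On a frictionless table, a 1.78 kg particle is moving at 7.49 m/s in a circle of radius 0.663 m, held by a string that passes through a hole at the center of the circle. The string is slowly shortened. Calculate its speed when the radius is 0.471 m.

The only horizontal force on the mass is along the cord (radial), so it exerts no torque about the hole and angular momentum m v r is conserved.
v₂ = v₁ r₁ / r₂ = (7.49)(0.663) / (0.471) = 10.54 m/s.

v₂ ≈ 10.5 m/s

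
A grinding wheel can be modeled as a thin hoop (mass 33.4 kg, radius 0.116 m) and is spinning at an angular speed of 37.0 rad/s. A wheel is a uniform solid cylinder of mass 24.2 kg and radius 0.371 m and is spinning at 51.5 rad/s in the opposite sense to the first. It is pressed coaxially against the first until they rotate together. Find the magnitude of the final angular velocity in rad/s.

The coupling torques are internal; angular momentum about the shared axis is conserved.
Moments of inertia: I_A = (33.4)(0.116)² = 0.4494 kg·m²; I_B = ½(24.2)(0.371)² = 1.665 kg·m².
Taking A's sense as positive: L = (0.4494)(37.0) − (1.665)(51.5) = -69.14 kg·m²·rad/s.
Combined I = 0.4494 + 1.665 = 2.115 kg·m².
ω_f = L / I = -69.14 / 2.115 = -32.69 rad/s.

|ω_f| ≈ 32.7 rad/s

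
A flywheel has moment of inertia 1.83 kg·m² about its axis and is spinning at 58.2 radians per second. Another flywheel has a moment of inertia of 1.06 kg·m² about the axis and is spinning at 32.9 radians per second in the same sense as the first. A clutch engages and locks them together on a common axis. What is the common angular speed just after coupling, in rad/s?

|ω_f| ≈ 48.9 rad/s

The coupling torques are internal; angular momentum about the shared axis is conserved.
Taking A's sense as positive: L = (1.830)(58.2) + (1.060)(32.9) = 141.4 kg·m²·rad/s.
Combined I = 1.830 + 1.060 = 2.890 kg·m².
ω_f = L / I = 141.4 / 2.890 = 48.92 rad/s.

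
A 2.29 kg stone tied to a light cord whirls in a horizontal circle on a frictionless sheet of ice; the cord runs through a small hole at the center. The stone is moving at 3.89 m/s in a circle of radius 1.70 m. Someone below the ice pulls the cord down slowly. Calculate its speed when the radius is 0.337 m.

v₂ ≈ 19.6 m/s

The only horizontal force on the mass is along the cord (radial), so it exerts no torque about the hole and angular momentum m v r is conserved.
v₂ = v₁ r₁ / r₂ = (3.89)(1.70) / (0.337) = 19.62 m/s.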